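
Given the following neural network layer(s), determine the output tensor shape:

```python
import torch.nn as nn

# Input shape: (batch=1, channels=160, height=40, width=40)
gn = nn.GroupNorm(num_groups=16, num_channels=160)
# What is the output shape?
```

Input: (1, 160, 40, 40) -> Output: (1, 160, 40, 40)

Answer: (1, 160, 40, 40)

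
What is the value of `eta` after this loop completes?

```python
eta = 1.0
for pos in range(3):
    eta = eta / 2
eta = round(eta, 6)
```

Halving LR 3 times: 1 / 2^3
`eta` takes the values: 1.0 → 0.5 → 0.25 → 0.125

Answer: 0.125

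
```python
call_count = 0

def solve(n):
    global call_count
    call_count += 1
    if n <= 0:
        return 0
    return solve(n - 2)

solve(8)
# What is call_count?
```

Linear recursion stepping by 2: 5 calls from n=8 down to ≤0.

Answer: 5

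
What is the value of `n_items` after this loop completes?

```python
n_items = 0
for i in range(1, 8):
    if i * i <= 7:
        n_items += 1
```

Count numbers where i² ≤ 7
`n_items` takes the values: 0 → 1 → 2

Answer: 2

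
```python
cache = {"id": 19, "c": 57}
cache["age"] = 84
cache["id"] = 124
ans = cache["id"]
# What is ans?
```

Trace:
`cache = {"id": 19, "c": 57}` → cache = {'id': 19, 'c': 57}
`cache["age"] = 84` → cache = {'id': 19, 'c': 57, 'age': 84}
`cache["id"] = 124` → cache = {'id': 124, 'c': 57, 'age': 84}
`ans = cache["id"]` → ans = 124
So ans = 124

Answer: 124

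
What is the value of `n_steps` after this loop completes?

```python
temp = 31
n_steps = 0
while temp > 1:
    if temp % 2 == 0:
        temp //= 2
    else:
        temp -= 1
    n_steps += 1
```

Steps to reduce 31 to 1
`n_steps` takes the values: 0 → 1 → 2 → 3 → 4 → 5 → 6 → 7 → 8

Answer: 8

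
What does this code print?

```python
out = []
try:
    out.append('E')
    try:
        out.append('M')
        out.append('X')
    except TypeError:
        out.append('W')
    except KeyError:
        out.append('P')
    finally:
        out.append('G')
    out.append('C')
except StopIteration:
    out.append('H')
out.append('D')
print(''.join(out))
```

Execution trace: 'E' (try body) → 'M' (inner try body) → 'X' (inner try body, no exception) → 'G' (inner finally) → 'C' (try body, no exception) → 'D' (after the try/except). Output: EMXGCD

Answer: EMXGCD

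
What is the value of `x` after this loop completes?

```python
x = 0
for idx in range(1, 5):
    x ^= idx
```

XOR of 1 to 4
`x` takes the values: 0 → 1 → 3 → 0 → 4

Answer: 4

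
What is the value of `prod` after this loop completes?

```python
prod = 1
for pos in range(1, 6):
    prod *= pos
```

5! = 120
`prod` takes the values: 1 → 2 → 6 → 24 → 120

Answer: 120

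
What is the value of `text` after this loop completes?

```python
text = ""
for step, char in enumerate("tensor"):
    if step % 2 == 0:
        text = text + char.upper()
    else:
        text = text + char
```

Uppercase even positions in 'tensor'
`text` takes the values: "" → "T" → "Te" → "TeN" → "TeNs" → "TeNsO" → "TeNsOr"

Answer: "TeNsOr"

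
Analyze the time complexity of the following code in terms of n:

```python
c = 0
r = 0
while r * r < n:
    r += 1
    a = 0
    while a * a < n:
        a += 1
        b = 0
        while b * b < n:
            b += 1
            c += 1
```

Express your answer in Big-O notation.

Each loop level contributes: √n × √n × √n. Multiplying the contributions gives O(n√n).

Answer: O(n√n)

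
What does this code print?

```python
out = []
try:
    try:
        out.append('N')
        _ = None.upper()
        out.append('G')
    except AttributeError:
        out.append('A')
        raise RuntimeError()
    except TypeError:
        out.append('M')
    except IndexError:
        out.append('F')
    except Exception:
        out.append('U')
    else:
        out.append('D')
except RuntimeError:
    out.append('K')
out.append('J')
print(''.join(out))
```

Execution trace: 'N' (inner try body) → 'A' (inner except AttributeError) → 'K' (outer except RuntimeError) → 'J' (after the try/except). Output: NAKJ

Answer: NAKJ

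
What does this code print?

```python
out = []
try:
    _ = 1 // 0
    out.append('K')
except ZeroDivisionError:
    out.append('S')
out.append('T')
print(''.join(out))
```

Execution trace: 'S' (except ZeroDivisionError) → 'T' (after the try/except). Output: ST

Answer: ST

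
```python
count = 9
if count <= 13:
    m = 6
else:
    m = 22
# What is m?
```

Trace:
`count = 9` → count = 9
`if count <= 13: ...` → count <= 13 is True → m = 6
So m = 6

Answer: 6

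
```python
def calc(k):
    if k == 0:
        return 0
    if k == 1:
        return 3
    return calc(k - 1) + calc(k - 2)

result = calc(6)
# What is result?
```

Build up from base cases: calc(0)=0, calc(1)=3, calc(2)=3, calc(3)=6, calc(4)=9, calc(5)=15, calc(6)=24

Answer: 24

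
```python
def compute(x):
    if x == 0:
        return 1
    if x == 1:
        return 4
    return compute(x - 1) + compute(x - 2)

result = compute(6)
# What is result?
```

Build up from base cases: compute(0)=1, compute(1)=4, compute(2)=5, compute(3)=9, compute(4)=14, compute(5)=23, compute(6)=37

Answer: 37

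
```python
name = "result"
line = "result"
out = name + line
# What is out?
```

Trace:
`name = "result"` → name = 'result'
`line = "result"` → line = 'result'
`out = name + line` → out = 'resultresult'
So out = 'resultresult'

Answer: 'resultresult'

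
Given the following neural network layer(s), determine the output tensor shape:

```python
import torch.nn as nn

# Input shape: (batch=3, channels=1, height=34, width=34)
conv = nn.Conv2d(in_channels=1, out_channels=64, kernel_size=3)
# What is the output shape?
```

Input: (3, 1, 34, 34) -> Output: (3, 64, 32, 32)

Answer: (3, 64, 32, 32)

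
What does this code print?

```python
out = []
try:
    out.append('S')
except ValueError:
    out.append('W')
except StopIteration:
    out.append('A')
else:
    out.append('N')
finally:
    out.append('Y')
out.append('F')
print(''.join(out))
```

Execution trace: 'S' (try body, no exception) → 'N' (else) → 'Y' (finally) → 'F' (after the try/except). Output: SNYF

Answer: SNYF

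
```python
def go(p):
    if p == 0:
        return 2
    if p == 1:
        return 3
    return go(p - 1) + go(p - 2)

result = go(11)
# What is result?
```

Build up from base cases: go(0)=2, go(1)=3, go(2)=5, go(3)=8, go(4)=13, go(5)=21, go(6)=34, ..., go(11)=377

Answer: 377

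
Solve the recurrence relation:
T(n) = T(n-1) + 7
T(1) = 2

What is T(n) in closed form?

Unrolling: T(n) = T(1) + 7·(n-1) = 2 + 7(n-1) = 7n - 5.

Answer: T(n) = 7n - 5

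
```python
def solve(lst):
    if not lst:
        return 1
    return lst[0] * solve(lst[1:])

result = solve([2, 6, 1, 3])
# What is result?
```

Product over [2, 6, 1, 3] = 2 * 6 * 1 * 3 = 36

Answer: 36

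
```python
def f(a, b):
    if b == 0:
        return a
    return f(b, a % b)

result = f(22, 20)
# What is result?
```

f(22, 20) -> f(20, 2) -> f(2, 0) -> 2

Answer: 2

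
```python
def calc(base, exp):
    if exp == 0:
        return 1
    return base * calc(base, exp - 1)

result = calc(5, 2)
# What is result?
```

calc(5, 2) = 5 * 5 = 25

Answer: 25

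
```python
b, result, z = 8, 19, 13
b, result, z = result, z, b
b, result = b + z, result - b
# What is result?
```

Trace:
`b, result, z = 8, 19, 13` → b = 8; result = 19; z = 13
`b, result, z = result, z, b` → b = 19; result = 13; z = 8
`b, result = b + z, result - b` → b = 27; result = -6
So result = -6

Answer: -6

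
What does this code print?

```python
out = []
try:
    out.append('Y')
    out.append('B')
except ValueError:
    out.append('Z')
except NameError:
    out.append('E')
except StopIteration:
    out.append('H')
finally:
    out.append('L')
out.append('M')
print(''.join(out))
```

Execution trace: 'Y' (try body) → 'B' (try body, no exception) → 'L' (finally) → 'M' (after the try/except). Output: YBLM

Answer: YBLM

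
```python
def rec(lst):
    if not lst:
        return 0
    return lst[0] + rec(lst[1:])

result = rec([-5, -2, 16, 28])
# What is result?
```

(-5) + (-2) + 16 + 28 + 0 = 37

Answer: 37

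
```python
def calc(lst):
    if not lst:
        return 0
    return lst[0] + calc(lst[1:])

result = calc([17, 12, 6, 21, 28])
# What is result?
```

17 + 12 + 6 + 21 + 28 + 0 = 84

Answer: 84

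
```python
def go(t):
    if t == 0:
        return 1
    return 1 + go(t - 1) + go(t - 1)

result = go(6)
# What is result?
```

go(t) = 1 + 2·go(t-1), go(0)=1. Closed form: (1+1)·2^6 - 1 = 127.

Answer: 127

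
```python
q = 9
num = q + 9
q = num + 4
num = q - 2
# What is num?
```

Trace:
`q = 9` → q = 9
`num = q + 9` → num = 18
`q = num + 4` → q = 22
`num = q - 2` → num = 20
So num = 20

Answer: 20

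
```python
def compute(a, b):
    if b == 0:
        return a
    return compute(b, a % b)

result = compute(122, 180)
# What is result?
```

compute(122, 180) -> compute(180, 122) -> compute(122, 58) -> compute(58, 6) -> compute(6, 4) -> compute(4, 2) -> compute(2, 0) -> 2

Answer: 2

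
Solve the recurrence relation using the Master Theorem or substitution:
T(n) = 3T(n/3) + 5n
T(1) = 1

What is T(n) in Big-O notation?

By Master Theorem: a=3, b=3, f(n)=5n. Since log_3(3) = 1 and f(n) = Θ(n^1), Case 2 applies. T(n) = O(n log n).

Answer: O(n log n)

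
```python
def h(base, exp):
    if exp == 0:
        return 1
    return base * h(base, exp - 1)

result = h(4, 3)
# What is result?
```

h(4, 3) = 4 * 4 * 4 = 64

Answer: 64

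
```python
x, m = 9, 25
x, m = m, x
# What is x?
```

Trace:
`x, m = 9, 25` → x = 9; m = 25
`x, m = m, x` → x = 25; m = 9
So x = 25

Answer: 25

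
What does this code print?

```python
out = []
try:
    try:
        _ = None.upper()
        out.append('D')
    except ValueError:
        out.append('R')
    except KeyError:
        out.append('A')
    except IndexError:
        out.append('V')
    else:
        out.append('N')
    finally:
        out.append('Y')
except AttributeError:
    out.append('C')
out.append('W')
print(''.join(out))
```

Execution trace: 'Y' (finally) → 'C' (outer except AttributeError) → 'W' (after the try/except). Output: YCW

Answer: YCW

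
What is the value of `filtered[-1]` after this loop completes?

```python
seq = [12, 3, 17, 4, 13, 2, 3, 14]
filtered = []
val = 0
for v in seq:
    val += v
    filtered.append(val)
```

Cumulative sum ends at 68
`filtered` takes the values: [] → [12] → [12, 15] → [12, 15, 32] → [12, 15, 32, 36] → [12, 15, 32, 36, 49] → [12, 15, 32, 36, 49, 51] → [12, 15, 32, 36, 49, 51, 54] → [12, 15, 32, 36, 49, 51, 54, 68]
So `filtered[-1]` = 68

Answer: 68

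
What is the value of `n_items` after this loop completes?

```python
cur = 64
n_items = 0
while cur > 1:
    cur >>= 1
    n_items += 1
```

Count right shifts until 1
`n_items` takes the values: 0 → 1 → 2 → 3 → 4 → 5 → 6

Answer: 6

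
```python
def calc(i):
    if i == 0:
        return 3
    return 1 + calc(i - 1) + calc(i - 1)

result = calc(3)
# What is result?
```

calc(i) = 1 + 2·calc(i-1), calc(0)=3. Closed form: (3+1)·2^3 - 1 = 31.

Answer: 31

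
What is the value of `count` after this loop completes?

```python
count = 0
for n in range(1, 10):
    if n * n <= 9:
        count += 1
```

Count numbers where n² ≤ 9
`count` takes the values: 0 → 1 → 2 → 3

Answer: 3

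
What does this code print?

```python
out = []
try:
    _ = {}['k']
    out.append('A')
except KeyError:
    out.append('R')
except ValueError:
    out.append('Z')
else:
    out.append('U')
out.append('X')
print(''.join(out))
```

Execution trace: 'R' (except KeyError) → 'X' (after the try/except). Output: RX

Answer: RX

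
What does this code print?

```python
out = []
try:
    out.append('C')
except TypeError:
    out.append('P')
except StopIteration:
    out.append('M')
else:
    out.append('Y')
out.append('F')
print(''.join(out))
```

Execution trace: 'C' (try body, no exception) → 'Y' (else) → 'F' (after the try/except). Output: CYF

Answer: CYF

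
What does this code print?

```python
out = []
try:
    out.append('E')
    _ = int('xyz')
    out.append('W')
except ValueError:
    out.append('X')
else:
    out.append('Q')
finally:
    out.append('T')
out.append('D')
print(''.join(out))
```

Execution trace: 'E' (try body) → 'X' (except ValueError) → 'T' (finally) → 'D' (after the try/except). Output: EXTD

Answer: EXTD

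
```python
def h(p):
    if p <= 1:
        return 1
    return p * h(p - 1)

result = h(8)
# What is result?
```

h(8) = 8 * 7 * 6 * 5 * 4 * 3 * 2 * 1 = 40320

Answer: 40320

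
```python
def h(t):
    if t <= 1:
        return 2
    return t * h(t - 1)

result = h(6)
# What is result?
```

h(6) = 6 * 5 * 4 * 3 * 2 * 2 = 1440

Answer: 1440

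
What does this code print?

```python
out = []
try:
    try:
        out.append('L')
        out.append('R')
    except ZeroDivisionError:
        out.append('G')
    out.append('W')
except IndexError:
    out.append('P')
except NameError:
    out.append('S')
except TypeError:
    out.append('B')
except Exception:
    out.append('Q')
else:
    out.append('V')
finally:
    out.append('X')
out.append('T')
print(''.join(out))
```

Execution trace: 'L' (inner try body) → 'R' (inner try body, no exception) → 'W' (try body, no exception) → 'V' (else) → 'X' (finally) → 'T' (after the try/except). Output: LRWVXT

Answer: LRWVXT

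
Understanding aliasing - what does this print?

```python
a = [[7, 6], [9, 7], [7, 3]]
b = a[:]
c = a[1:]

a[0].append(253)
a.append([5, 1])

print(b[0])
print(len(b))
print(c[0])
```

Key concept: slice with nested mutation.
Step by step:
`a = [[7, 6], [9, 7], [7, 3]]` → a = [[7, 6], [9, 7], [7, 3]]
`b = a[:]` → b = [[7, 6], [9, 7], [7, 3]]
`c = a[1:]` → c = [[9, 7], [7, 3]]
`a[0].append(253)` → a = [[7, 6, 253], [9, 7], [7, 3]]; b = [[7, 6, 253], [9, 7], [7, 3]]
`a.append([5, 1])` → a = [[7, 6, 253], [9, 7], [7, 3], [5, 1]]
`print(b[0])` → prints [7, 6, 253]
`print(len(b))` → prints 3
`print(c[0])` → prints [9, 7]

Answer:
[7, 6, 253]
3
[9, 7]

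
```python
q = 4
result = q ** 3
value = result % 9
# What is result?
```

Trace:
`q = 4` → q = 4
`result = q ** 3` → result = 64
`value = result % 9` → value = 1
So result = 64

Answer: 64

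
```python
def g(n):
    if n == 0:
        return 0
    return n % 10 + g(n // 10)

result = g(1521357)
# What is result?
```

Sum of digits of 1521357: 7 + 5 + 3 + 1 + 2 + 5 + 1 = 24

Answer: 24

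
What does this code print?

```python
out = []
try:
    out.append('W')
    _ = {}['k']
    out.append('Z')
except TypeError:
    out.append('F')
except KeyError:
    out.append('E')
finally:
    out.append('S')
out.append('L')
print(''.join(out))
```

Execution trace: 'W' (try body) → 'E' (except KeyError) → 'S' (finally) → 'L' (after the try/except). Output: WESL

Answer: WESL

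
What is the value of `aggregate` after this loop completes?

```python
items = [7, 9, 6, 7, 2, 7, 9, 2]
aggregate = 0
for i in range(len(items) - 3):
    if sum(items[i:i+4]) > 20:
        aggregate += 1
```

Count windows with sum > 20
`aggregate` takes the values: 0 → 1 → 2 → 3 → 4

Answer: 4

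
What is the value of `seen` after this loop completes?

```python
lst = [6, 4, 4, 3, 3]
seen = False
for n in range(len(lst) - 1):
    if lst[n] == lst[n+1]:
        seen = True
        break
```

Check consecutive duplicates in [6, 4, 4, 3, 3]
`seen` takes the values: False → True

Answer: True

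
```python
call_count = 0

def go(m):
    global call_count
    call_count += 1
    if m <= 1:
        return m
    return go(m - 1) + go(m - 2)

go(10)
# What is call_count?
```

Calls(m) = 1 + Calls(m-1) + Calls(m-2); Calls(0)=Calls(1)=1. For m=10 this gives 177.

Answer: 177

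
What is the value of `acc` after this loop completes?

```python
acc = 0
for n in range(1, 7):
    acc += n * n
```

Sum of squares 1² to 6² = 91
`acc` takes the values: 0 → 1 → 5 → 14 → 30 → 55 → 91

Answer: 91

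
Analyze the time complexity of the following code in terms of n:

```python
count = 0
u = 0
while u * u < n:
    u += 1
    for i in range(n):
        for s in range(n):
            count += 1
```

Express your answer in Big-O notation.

Each loop level contributes: √n × n × n. Multiplying the contributions gives O(n^2√n).

Answer: O(n^2√n)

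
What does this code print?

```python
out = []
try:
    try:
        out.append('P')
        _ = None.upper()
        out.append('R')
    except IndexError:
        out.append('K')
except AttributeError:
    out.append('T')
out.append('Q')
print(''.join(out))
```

Execution trace: 'P' (try body) → 'T' (outer except AttributeError) → 'Q' (after the try/except). Output: PTQ

Answer: PTQ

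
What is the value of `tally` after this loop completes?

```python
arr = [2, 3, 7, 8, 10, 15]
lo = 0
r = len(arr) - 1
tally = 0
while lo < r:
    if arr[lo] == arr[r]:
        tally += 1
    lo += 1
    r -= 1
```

Count matching pairs from ends
`tally` takes the values: 0

Answer: 0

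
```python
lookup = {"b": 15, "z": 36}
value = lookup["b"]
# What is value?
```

Trace:
`lookup = {"b": 15, "z": 36}` → lookup = {'b': 15, 'z': 36}
`value = lookup["b"]` → value = 15
So value = 15

Answer: 15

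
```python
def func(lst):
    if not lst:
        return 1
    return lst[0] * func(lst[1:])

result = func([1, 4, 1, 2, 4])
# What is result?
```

Product over [1, 4, 1, 2, 4] = 1 * 4 * 1 * 2 * 4 = 32

Answer: 32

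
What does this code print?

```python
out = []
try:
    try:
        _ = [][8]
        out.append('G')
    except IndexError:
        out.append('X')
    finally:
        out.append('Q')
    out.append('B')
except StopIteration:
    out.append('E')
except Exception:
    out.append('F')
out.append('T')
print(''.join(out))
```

Execution trace: 'X' (inner except IndexError) → 'Q' (inner finally) → 'B' (try body, no exception) → 'T' (after the try/except). Output: XQBT

Answer: XQBT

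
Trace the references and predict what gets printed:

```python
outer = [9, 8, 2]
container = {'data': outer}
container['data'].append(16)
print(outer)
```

Key concept: dict holds reference to list.
Step by step:
`outer = [9, 8, 2]` → outer = [9, 8, 2]
`container = {'data': outer}` → container = {'data': [9, 8, 2]}
`container['data'].append(16)` → outer = [9, 8, 2, 16]; container = {'data': [9, 8, 2, 16]}
`print(outer)` → prints [9, 8, 2, 16]

Answer: [9, 8, 2, 16]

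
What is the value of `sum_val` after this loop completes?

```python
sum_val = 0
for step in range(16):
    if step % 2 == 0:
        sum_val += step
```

Sum of even numbers 0 to 15
`sum_val` takes the values: 0 → 2 → 6 → 12 → 20 → 30 → 42 → 56

Answer: 56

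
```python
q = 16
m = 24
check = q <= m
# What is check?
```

Trace:
`q = 16` → q = 16
`m = 24` → m = 24
`check = q <= m` → check = True
So check = True

Answer: True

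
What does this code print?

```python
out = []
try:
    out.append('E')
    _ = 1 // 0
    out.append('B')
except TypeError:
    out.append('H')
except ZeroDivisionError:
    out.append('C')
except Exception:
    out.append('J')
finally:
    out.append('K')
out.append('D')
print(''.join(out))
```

Execution trace: 'E' (try body) → 'C' (except ZeroDivisionError) → 'K' (finally) → 'D' (after the try/except). Output: ECKD

Answer: ECKD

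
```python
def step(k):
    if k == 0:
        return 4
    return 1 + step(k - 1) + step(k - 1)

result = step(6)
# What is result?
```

step(k) = 1 + 2·step(k-1), step(0)=4. Closed form: (4+1)·2^6 - 1 = 319.

Answer: 319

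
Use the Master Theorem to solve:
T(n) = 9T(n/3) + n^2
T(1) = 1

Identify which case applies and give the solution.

a=9, b=3, f(n)=n^2. log_3(9) = 2. Since c=2 = 2, Case 2 applies: T(n) = Θ(n^log_b(a) · log n) = O(n^2 log n).

Answer: O(n^2 log n) - Case 2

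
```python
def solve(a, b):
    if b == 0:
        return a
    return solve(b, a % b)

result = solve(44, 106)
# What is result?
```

solve(44, 106) -> solve(106, 44) -> solve(44, 18) -> solve(18, 8) -> solve(8, 2) -> solve(2, 0) -> 2

Answer: 2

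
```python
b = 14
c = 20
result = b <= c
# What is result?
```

Trace:
`b = 14` → b = 14
`c = 20` → c = 20
`result = b <= c` → result = True
So result = True

Answer: True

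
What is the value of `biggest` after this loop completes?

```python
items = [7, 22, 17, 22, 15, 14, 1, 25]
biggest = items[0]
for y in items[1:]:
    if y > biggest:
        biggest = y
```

Maximum of [7, 22, 17, 22, 15, 14, 1, 25]
`biggest` takes the values: 7 → 22 → 25

Answer: 25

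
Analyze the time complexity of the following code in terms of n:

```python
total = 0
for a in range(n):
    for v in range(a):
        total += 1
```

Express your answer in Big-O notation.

Each loop level contributes: n × n. Multiplying the contributions gives O(n^2).

Answer: O(n^2)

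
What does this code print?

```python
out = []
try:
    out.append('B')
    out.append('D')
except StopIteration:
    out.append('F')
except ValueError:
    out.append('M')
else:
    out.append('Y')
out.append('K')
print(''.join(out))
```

Execution trace: 'B' (try body) → 'D' (try body, no exception) → 'Y' (else) → 'K' (after the try/except). Output: BDYK

Answer: BDYK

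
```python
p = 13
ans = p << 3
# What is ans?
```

Trace:
`p = 13` → p = 13
`ans = p << 3` → ans = 104
So ans = 104

Answer: 104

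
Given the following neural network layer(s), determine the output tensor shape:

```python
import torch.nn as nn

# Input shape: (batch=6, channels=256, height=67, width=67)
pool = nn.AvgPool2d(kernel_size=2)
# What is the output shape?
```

Input: (6, 256, 67, 67) -> Output: (6, 256, 33, 33)

Answer: (6, 256, 33, 33)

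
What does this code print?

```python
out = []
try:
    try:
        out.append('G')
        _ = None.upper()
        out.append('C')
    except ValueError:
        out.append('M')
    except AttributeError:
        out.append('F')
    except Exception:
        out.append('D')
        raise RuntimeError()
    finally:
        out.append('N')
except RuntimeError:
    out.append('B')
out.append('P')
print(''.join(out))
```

Execution trace: 'G' (inner try body) → 'F' (inner except AttributeError) → 'N' (inner finally) → 'P' (after the try/except). Output: GFNP

Answer: GFNP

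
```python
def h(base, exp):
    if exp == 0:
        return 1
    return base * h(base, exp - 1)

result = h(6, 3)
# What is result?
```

h(6, 3) = 6 * 6 * 6 = 216

Answer: 216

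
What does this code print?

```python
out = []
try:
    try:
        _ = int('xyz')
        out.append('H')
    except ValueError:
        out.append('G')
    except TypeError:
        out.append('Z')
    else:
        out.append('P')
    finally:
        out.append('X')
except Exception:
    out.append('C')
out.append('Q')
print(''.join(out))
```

Execution trace: 'G' (inner except ValueError) → 'X' (inner finally) → 'Q' (after the try/except). Output: GXQ

Answer: GXQ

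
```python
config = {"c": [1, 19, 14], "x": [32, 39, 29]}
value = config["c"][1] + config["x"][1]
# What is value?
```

Trace:
`config = {"c": [1, 19, 14], "x": [32, 39, 29]}` → config = {'c': [1, 19, 14], 'x': [32, 39, 29]}
`value = config["c"][1] + config["x"][1]` → value = 58
So value = 58

Answer: 58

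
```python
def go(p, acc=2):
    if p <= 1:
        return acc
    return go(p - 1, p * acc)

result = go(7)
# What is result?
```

Accumulator trace (n, acc): (7, 2) -> (6, 14) -> (5, 84) -> (4, 420) -> (3, 1680) -> (2, 5040) -> (1, 10080) -> return 10080

Answer: 10080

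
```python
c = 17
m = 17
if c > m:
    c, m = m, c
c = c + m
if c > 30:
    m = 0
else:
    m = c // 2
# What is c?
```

Trace:
`c = 17` → c = 17
`m = 17` → m = 17
`if c > m: ...` → c > m is False → no variable changes
`c = c + m` → c = 34
`if c > 30: ...` → c > 30 is True → m = 0
So c = 34

Answer: 34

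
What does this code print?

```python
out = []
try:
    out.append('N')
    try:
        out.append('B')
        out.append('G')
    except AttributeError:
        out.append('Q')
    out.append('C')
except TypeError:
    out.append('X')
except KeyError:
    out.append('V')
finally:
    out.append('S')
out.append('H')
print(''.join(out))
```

Execution trace: 'N' (try body) → 'B' (inner try body) → 'G' (inner try body, no exception) → 'C' (try body, no exception) → 'S' (finally) → 'H' (after the try/except). Output: NBGCSH

Answer: NBGCSH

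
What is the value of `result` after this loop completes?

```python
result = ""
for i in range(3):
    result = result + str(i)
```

Concatenate digits 0 to 2
`result` takes the values: "" → "0" → "01" → "012"

Answer: "012"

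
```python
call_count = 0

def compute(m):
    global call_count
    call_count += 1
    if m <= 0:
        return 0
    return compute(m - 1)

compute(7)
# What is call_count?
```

Linear recursion stepping by 1: 8 calls from m=7 down to ≤0.

Answer: 8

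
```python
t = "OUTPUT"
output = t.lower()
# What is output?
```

Trace:
`t = "OUTPUT"` → t = 'OUTPUT'
`output = t.lower()` → output = 'output'
So output = 'output'

Answer: 'output'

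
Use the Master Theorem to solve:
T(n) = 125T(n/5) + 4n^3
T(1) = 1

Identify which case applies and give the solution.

a=125, b=5, f(n)=4n^3. log_5(125) = 3. Since c=3 = 3, Case 2 applies: T(n) = Θ(n^log_b(a) · log n) = O(n^3 log n).

Answer: O(n^3 log n) - Case 2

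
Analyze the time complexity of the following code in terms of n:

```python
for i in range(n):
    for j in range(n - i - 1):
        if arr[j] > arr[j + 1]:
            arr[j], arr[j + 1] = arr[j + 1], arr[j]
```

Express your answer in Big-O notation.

This is Bubble sort. Time complexity: O(n²).

Answer: O(n²)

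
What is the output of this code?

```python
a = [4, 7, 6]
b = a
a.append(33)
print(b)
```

Key concept: basic list aliasing.
Step by step:
`a = [4, 7, 6]` → a = [4, 7, 6]
`b = a` → b = [4, 7, 6] (same object as a)
`a.append(33)` → a = [4, 7, 6, 33] (same object as b); b = [4, 7, 6, 33] (same object as a)
`print(b)` → prints [4, 7, 6, 33]

Answer: [4, 7, 6, 33]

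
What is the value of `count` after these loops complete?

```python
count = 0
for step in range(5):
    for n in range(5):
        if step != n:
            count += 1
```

5² - 5 (exclude diagonal)
`count` takes the values: 0 → 1 → 2 → 3 → 4 → 5 → 6 → 7 → 8 → 9 → 10 → 11 → 12 → 13 → 14 → 15 → 16 → 17 → 18 → 19 → 20

Answer: 20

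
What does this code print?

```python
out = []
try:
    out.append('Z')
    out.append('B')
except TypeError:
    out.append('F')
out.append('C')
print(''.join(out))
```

Execution trace: 'Z' (try body) → 'B' (try body, no exception) → 'C' (after the try/except). Output: ZBC

Answer: ZBC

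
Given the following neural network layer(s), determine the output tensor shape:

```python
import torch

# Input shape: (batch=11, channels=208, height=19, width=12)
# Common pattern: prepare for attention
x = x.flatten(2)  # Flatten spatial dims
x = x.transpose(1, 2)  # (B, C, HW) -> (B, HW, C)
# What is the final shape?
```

Input: (11, 208, 19, 12) -> after flatten(2): (11, 208, 228) -> Output: (11, 228, 208)

Answer: (11, 228, 208)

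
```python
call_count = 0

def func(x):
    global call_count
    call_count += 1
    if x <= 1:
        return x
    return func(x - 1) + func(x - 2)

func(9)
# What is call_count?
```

Calls(x) = 1 + Calls(x-1) + Calls(x-2); Calls(0)=Calls(1)=1. For x=9 this gives 109.

Answer: 109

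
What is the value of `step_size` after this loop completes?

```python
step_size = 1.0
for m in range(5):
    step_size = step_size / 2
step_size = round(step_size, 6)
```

Halving LR 5 times: 1 / 2^5
`step_size` takes the values: 1.0 → 0.5 → 0.25 → 0.125 → 0.0625 → 0.03125

Answer: 0.03125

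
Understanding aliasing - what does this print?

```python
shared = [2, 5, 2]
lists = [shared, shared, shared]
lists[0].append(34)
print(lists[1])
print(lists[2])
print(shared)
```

Key concept: list of same reference.
Step by step:
`shared = [2, 5, 2]` → shared = [2, 5, 2]
`lists = [shared, shared, shared]` → lists = [[2, 5, 2], [2, 5, 2], [2, 5, 2]]
`lists[0].append(34)` → shared = [2, 5, 2, 34]; lists = [[2, 5, 2, 34], [2, 5, 2, 34], [2, 5, 2, 34]]
`print(lists[1])` → prints [2, 5, 2, 34]
`print(lists[2])` → prints [2, 5, 2, 34]
`print(shared)` → prints [2, 5, 2, 34]

Answer:
[2, 5, 2, 34]
[2, 5, 2, 34]
[2, 5, 2, 34]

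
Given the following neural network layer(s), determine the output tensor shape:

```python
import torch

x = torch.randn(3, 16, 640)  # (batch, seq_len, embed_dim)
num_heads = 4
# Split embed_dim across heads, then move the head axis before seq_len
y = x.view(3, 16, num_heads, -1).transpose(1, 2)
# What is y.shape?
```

Input: (3, 16, 640) -> head_dim = 640 // 4 = 160; after view: (3, 16, 4, 160) -> after transpose(1, 2): (3, 4, 16, 160) -> Output: (3, 4, 16, 160)

Answer: (3, 4, 16, 160)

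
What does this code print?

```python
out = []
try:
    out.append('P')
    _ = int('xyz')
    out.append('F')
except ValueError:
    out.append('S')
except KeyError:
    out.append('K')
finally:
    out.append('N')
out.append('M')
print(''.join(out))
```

Execution trace: 'P' (try body) → 'S' (except ValueError) → 'N' (finally) → 'M' (after the try/except). Output: PSNM

Answer: PSNM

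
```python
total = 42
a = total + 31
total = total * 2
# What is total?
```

Trace:
`total = 42` → total = 42
`a = total + 31` → a = 73
`total = total * 2` → total = 84
So total = 84

Answer: 84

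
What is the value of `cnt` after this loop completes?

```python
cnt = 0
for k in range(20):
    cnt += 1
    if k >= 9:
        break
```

Loop breaks when k reaches 9, cnt is 10
`cnt` takes the values: 0 → 1 → 2 → 3 → 4 → 5 → 6 → 7 → 8 → 9 → 10

Answer: 10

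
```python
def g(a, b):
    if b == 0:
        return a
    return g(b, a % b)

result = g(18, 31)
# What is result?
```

g(18, 31) -> g(31, 18) -> g(18, 13) -> g(13, 5) -> g(5, 3) -> g(3, 2) -> g(2, 1) -> g(1, 0) -> 1

Answer: 1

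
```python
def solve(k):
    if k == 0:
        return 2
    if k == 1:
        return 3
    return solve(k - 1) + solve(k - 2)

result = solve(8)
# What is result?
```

Build up from base cases: solve(0)=2, solve(1)=3, solve(2)=5, solve(3)=8, solve(4)=13, solve(5)=21, solve(6)=34, ..., solve(8)=89

Answer: 89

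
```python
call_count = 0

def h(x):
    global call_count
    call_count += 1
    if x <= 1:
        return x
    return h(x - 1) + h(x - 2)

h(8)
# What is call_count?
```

Calls(x) = 1 + Calls(x-1) + Calls(x-2); Calls(0)=Calls(1)=1. For x=8 this gives 67.

Answer: 67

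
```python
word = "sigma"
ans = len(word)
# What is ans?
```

Trace:
`word = "sigma"` → word = 'sigma'
`ans = len(word)` → ans = 5
So ans = 5

Answer: 5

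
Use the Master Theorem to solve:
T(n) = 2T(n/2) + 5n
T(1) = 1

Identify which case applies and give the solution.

a=2, b=2, f(n)=5n. log_2(2) = 1. Since c=1 = 1, Case 2 applies: T(n) = Θ(n^log_b(a) · log n) = O(n log n).

Answer: O(n log n) - Case 2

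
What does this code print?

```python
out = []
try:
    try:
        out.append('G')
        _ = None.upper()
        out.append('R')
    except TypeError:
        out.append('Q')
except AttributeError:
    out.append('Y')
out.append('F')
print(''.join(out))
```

Execution trace: 'G' (try body) → 'Y' (outer except AttributeError) → 'F' (after the try/except). Output: GYF

Answer: GYF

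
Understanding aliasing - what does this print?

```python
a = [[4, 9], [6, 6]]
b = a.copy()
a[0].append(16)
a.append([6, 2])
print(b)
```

Key concept: shallow copy with nested lists.
Step by step:
`a = [[4, 9], [6, 6]]` → a = [[4, 9], [6, 6]]
`b = a.copy()` → b = [[4, 9], [6, 6]]
`a[0].append(16)` → a = [[4, 9, 16], [6, 6]]; b = [[4, 9, 16], [6, 6]]
`a.append([6, 2])` → a = [[4, 9, 16], [6, 6], [6, 2]]
`print(b)` → prints [[4, 9, 16], [6, 6]]

Answer: [[4, 9, 16], [6, 6]]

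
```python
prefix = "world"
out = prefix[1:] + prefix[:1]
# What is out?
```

Trace:
`prefix = "world"` → prefix = 'world'
`out = prefix[1:] + prefix[:1]` → out = 'orldw'
So out = 'orldw'

Answer: 'orldw'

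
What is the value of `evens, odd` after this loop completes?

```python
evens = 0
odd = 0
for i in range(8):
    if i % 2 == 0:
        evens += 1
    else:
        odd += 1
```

Count evens and odds in range(8)
`evens, odd` takes the values: (0, 0) → (1, 0) → (1, 1) → (2, 1) → (2, 2) → (3, 2) → (3, 3) → (4, 3) → (4, 4)

Answer: 4, 4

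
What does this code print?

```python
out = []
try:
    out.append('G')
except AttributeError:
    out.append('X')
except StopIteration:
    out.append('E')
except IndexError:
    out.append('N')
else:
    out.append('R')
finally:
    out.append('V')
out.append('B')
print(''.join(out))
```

Execution trace: 'G' (try body, no exception) → 'R' (else) → 'V' (finally) → 'B' (after the try/except). Output: GRVB

Answer: GRVB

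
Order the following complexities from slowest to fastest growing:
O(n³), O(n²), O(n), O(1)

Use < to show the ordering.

Ordered by growth rate: O(1) < O(n) < O(n²) < O(n³)

Answer: O(1) < O(n) < O(n²) < O(n³)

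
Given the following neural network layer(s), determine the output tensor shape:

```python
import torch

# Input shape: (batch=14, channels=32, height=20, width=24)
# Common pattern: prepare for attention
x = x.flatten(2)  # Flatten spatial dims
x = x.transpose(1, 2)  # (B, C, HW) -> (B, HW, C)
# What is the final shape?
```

Input: (14, 32, 20, 24) -> after flatten(2): (14, 32, 480) -> Output: (14, 480, 32)

Answer: (14, 480, 32)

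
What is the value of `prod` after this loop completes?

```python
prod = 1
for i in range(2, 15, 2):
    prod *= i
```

Product of even numbers 2 to 14
`prod` takes the values: 1 → 2 → 8 → 48 → 384 → 3840 → 46080 → 645120

Answer: 645120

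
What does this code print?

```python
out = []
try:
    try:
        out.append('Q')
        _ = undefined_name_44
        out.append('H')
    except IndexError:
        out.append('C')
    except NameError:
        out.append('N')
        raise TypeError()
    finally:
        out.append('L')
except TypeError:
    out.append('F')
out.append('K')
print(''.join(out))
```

Execution trace: 'Q' (inner try body) → 'N' (inner except NameError) → 'L' (inner finally) → 'F' (outer except TypeError) → 'K' (after the try/except). Output: QNLFK

Answer: QNLFK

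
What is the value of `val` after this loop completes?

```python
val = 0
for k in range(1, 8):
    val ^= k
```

XOR of 1 to 7
`val` takes the values: 0 → 1 → 3 → 0 → 4 → 1 → 7 → 0

Answer: 0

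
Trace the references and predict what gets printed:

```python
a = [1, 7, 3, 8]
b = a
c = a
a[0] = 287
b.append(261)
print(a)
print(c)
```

Key concept: multiple aliases.
Step by step:
`a = [1, 7, 3, 8]` → a = [1, 7, 3, 8]
`b = a` → b = [1, 7, 3, 8] (same object as a)
`c = a` → c = [1, 7, 3, 8] (same object as a, b)
`a[0] = 287` → a = [287, 7, 3, 8] (same object as b, c); b = [287, 7, 3, 8] (same object as a, c); c = [287, 7, 3, 8] (same object as a, b)
`b.append(261)` → a = [287, 7, 3, 8, 261] (same object as b, c); b = [287, 7, 3, 8, 261] (same object as a, c); c = [287, 7, 3, 8, 261] (same object as a, b)
`print(a)` → prints [287, 7, 3, 8, 261]
`print(c)` → prints [287, 7, 3, 8, 261]

Answer:
[287, 7, 3, 8, 261]
[287, 7, 3, 8, 261]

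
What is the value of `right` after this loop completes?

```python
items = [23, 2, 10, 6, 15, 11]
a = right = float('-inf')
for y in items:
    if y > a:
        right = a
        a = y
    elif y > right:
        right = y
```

Second largest (with repeats) in [23, 2, 10, 6, 15, 11]
`right` takes the values: -inf → 2 → 10 → 15

Answer: 15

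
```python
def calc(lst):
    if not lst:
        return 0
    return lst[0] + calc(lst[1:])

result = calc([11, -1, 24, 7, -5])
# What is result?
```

11 + (-1) + 24 + 7 + (-5) + 0 = 36

Answer: 36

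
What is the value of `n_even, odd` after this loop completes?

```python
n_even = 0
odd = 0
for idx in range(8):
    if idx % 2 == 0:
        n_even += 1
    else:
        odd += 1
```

Count evens and odds in range(8)
`n_even, odd` takes the values: (0, 0) → (1, 0) → (1, 1) → (2, 1) → (2, 2) → (3, 2) → (3, 3) → (4, 3) → (4, 4)

Answer: 4, 4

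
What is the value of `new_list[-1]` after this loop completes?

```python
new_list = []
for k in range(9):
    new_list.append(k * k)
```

Last element of squares 0 to 8
`new_list` takes the values: [] → [0] → [0, 1] → [0, 1, 4] → [0, 1, 4, 9] → [0, 1, 4, 9, 16] → [0, 1, 4, 9, 16, 25] → [0, 1, 4, 9, 16, 25, 36] → [0, 1, 4, 9, 16, 25, 36, 49] → [0, 1, 4, 9, 16, 25, 36, 49, 64]
So `new_list[-1]` = 64

Answer: 64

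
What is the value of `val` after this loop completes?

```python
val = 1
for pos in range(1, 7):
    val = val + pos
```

Start at 1, add 1 through 6
`val` takes the values: 1 → 2 → 4 → 7 → 11 → 16 → 22

Answer: 22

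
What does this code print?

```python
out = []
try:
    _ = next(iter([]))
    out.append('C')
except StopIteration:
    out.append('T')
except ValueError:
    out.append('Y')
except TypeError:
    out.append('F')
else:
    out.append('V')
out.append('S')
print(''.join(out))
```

Execution trace: 'T' (except StopIteration) → 'S' (after the try/except). Output: TS

Answer: TS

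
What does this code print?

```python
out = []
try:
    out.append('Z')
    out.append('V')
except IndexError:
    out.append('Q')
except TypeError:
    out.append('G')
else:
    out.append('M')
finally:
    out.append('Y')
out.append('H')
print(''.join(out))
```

Execution trace: 'Z' (try body) → 'V' (try body, no exception) → 'M' (else) → 'Y' (finally) → 'H' (after the try/except). Output: ZVMYH

Answer: ZVMYH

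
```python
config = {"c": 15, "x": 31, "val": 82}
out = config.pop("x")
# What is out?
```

Trace:
`config = {"c": 15, "x": 31, "val": 82}` → config = {'c': 15, 'x': 31, 'val': 82}
`out = config.pop("x")` → config = {'c': 15, 'val': 82}; out = 31
So out = 31

Answer: 31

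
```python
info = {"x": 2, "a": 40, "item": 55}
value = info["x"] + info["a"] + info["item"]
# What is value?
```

Trace:
`info = {"x": 2, "a": 40, "item": 55}` → info = {'x': 2, 'a': 40, 'item': 55}
`value = info["x"] + info["a"] + info["item"]` → value = 97
So value = 97

Answer: 97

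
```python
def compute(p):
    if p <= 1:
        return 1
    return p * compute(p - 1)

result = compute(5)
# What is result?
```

compute(5) = 5 * 4 * 3 * 2 * 1 = 120

Answer: 120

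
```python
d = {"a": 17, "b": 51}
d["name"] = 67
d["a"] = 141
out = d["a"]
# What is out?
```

Trace:
`d = {"a": 17, "b": 51}` → d = {'a': 17, 'b': 51}
`d["name"] = 67` → d = {'a': 17, 'b': 51, 'name': 67}
`d["a"] = 141` → d = {'a': 141, 'b': 51, 'name': 67}
`out = d["a"]` → out = 141
So out = 141

Answer: 141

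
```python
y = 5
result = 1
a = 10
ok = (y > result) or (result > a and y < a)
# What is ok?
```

Trace:
`y = 5` → y = 5
`result = 1` → result = 1
`a = 10` → a = 10
`ok = (y > result) or (result > a and y < a)` → ok = True
So ok = True

Answer: True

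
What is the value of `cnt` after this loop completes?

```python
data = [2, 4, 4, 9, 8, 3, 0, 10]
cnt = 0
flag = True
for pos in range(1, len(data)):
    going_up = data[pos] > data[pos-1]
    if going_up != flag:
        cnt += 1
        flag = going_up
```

Count direction changes in [2, 4, 4, 9, 8, 3, 0, 10]
`cnt` takes the values: 0 → 1 → 2 → 3 → 4

Answer: 4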